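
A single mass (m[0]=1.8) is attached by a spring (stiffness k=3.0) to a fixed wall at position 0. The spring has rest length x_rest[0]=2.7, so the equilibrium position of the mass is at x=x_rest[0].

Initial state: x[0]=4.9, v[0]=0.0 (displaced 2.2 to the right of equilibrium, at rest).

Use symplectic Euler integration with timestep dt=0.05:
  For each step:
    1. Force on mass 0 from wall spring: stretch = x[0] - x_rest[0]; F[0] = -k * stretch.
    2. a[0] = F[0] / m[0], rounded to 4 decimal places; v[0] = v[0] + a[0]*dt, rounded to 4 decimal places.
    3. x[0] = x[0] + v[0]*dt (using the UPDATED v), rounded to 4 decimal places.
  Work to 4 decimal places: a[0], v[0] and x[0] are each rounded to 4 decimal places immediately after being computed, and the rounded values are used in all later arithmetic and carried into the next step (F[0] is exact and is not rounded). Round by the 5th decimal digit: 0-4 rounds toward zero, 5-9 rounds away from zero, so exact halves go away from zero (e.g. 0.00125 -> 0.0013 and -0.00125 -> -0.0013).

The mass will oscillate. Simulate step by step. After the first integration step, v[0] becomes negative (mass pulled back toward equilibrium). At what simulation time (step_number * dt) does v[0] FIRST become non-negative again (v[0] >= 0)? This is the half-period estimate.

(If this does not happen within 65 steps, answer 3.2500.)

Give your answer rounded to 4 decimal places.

Step 0: x=[4.9000] v=[0.0000]
Step 1: x=[4.8908] v=[-0.1833]
Step 2: x=[4.8725] v=[-0.3659]
Step 3: x=[4.8452] v=[-0.5469]
Step 4: x=[4.8089] v=[-0.7257]
Step 5: x=[4.7638] v=[-0.9014]
Step 6: x=[4.7101] v=[-1.0734]
Step 7: x=[4.6481] v=[-1.2409]
Step 8: x=[4.5779] v=[-1.4032]
Step 9: x=[4.4999] v=[-1.5597]
Step 10: x=[4.4144] v=[-1.7097]
Step 11: x=[4.3218] v=[-1.8526]
Step 12: x=[4.2224] v=[-1.9878]
Step 13: x=[4.1167] v=[-2.1147]
Step 14: x=[4.0051] v=[-2.2328]
Step 15: x=[3.8880] v=[-2.3416]
Step 16: x=[3.7660] v=[-2.4406]
Step 17: x=[3.6395] v=[-2.5294]
Step 18: x=[3.5091] v=[-2.6077]
Step 19: x=[3.3753] v=[-2.6751]
Step 20: x=[3.2387] v=[-2.7314]
Step 21: x=[3.0999] v=[-2.7763]
Step 22: x=[2.9594] v=[-2.8096]
Step 23: x=[2.8178] v=[-2.8312]
Step 24: x=[2.6758] v=[-2.8410]
Step 25: x=[2.5339] v=[-2.8390]
Step 26: x=[2.3926] v=[-2.8252]
Step 27: x=[2.2526] v=[-2.7996]
Step 28: x=[2.1145] v=[-2.7623]
Step 29: x=[1.9788] v=[-2.7135]
Step 30: x=[1.8461] v=[-2.6534]
Step 31: x=[1.7170] v=[-2.5822]
Step 32: x=[1.5920] v=[-2.5003]
Step 33: x=[1.4716] v=[-2.4080]
Step 34: x=[1.3563] v=[-2.3056]
Step 35: x=[1.2466] v=[-2.1936]
Step 36: x=[1.1430] v=[-2.0725]
Step 37: x=[1.0459] v=[-1.9428]
Step 38: x=[0.9557] v=[-1.8050]
Step 39: x=[0.8727] v=[-1.6596]
Step 40: x=[0.7973] v=[-1.5073]
Step 41: x=[0.7299] v=[-1.3487]
Step 42: x=[0.6707] v=[-1.1845]
Step 43: x=[0.6199] v=[-1.0154]
Step 44: x=[0.5778] v=[-0.8421]
Step 45: x=[0.5445] v=[-0.6653]
Step 46: x=[0.5202] v=[-0.4857]
Step 47: x=[0.5050] v=[-0.3041]
Step 48: x=[0.4989] v=[-0.1212]
Step 49: x=[0.5020] v=[0.0622]
First v>=0 after going negative at step 49, time=2.4500

Answer: 2.4500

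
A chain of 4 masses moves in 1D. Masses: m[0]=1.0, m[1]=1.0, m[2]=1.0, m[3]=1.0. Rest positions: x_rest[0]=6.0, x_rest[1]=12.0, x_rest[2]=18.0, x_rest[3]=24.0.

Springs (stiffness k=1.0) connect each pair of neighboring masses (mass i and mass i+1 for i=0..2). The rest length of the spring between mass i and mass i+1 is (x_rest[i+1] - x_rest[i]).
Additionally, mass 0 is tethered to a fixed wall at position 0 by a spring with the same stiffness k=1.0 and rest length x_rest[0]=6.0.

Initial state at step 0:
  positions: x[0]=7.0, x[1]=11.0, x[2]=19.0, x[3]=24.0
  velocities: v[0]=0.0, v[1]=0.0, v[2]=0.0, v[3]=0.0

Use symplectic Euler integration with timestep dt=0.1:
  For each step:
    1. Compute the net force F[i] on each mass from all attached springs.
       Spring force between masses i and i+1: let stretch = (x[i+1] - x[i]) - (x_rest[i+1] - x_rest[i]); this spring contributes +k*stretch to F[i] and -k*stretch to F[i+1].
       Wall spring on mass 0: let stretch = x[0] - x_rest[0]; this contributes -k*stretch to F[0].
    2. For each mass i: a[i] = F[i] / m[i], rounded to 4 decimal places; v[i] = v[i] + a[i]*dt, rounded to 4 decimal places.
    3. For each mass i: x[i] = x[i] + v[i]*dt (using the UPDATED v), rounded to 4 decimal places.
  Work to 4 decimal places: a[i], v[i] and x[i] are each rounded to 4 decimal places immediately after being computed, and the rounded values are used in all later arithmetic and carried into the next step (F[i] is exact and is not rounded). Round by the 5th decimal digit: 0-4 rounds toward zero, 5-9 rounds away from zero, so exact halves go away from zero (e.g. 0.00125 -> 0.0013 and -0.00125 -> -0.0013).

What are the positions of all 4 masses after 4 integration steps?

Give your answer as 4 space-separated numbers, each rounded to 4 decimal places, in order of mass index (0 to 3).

Step 0: x=[7.0000 11.0000 19.0000 24.0000] v=[0.0000 0.0000 0.0000 0.0000]
Step 1: x=[6.9700 11.0400 18.9700 24.0100] v=[-0.3000 0.4000 -0.3000 0.1000]
Step 2: x=[6.9110 11.1186 18.9111 24.0296] v=[-0.5900 0.7860 -0.5890 0.1960]
Step 3: x=[6.8250 11.2331 18.8255 24.0580] v=[-0.8603 1.1445 -0.8564 0.2842]
Step 4: x=[6.7148 11.3794 18.7163 24.0941] v=[-1.1020 1.4629 -1.0924 0.3610]

Answer: 6.7148 11.3794 18.7163 24.0941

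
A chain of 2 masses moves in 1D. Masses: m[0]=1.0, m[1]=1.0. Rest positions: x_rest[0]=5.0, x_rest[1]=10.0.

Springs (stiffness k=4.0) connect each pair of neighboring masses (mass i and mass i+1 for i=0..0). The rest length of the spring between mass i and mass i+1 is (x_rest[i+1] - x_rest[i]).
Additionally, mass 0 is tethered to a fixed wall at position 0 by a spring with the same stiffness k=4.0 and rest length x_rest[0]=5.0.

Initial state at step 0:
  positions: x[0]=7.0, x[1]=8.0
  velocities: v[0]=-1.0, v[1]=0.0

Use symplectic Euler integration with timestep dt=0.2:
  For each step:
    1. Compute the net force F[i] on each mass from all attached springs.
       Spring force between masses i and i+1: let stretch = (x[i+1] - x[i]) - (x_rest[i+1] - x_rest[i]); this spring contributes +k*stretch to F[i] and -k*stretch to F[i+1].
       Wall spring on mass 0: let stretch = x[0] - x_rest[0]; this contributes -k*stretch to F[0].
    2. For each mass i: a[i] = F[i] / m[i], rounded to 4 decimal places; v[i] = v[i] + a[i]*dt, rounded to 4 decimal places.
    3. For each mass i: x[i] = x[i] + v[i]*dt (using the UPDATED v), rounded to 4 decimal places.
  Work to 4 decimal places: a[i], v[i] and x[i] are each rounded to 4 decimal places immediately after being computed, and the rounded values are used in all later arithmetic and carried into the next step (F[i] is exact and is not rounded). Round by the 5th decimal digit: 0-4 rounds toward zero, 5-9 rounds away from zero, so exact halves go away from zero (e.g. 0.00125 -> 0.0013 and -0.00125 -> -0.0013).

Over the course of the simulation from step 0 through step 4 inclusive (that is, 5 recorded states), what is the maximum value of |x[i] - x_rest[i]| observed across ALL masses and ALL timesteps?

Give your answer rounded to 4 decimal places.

Answer: 2.8911

Derivation:
Step 0: x=[7.0000 8.0000] v=[-1.0000 0.0000]
Step 1: x=[5.8400 8.6400] v=[-5.8000 3.2000]
Step 2: x=[4.1936 9.6320] v=[-8.2320 4.9600]
Step 3: x=[2.7464 10.5539] v=[-7.2362 4.6093]
Step 4: x=[2.1089 11.0266] v=[-3.1873 2.3633]
Max displacement = 2.8911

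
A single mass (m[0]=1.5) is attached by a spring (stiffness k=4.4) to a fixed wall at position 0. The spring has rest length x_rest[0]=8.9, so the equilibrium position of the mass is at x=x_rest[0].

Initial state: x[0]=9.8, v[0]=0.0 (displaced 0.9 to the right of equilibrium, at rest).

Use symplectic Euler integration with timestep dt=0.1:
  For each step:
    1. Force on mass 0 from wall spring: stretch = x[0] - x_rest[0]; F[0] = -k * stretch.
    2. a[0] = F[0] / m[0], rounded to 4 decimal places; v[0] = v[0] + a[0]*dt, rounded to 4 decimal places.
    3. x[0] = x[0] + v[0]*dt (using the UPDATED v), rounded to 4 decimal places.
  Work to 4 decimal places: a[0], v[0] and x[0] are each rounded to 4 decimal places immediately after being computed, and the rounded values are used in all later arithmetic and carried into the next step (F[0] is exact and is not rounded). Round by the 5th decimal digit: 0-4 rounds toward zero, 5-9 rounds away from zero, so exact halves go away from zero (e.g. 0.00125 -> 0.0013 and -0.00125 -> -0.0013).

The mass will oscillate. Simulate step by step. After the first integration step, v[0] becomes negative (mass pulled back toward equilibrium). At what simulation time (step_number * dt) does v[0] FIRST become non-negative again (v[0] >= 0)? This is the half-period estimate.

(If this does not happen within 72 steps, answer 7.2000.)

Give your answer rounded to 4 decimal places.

Step 0: x=[9.8000] v=[0.0000]
Step 1: x=[9.7736] v=[-0.2640]
Step 2: x=[9.7216] v=[-0.5203]
Step 3: x=[9.6455] v=[-0.7613]
Step 4: x=[9.5475] v=[-0.9800]
Step 5: x=[9.4305] v=[-1.1699]
Step 6: x=[9.2980] v=[-1.3255]
Step 7: x=[9.1538] v=[-1.4423]
Step 8: x=[9.0021] v=[-1.5168]
Step 9: x=[8.8474] v=[-1.5468]
Step 10: x=[8.6943] v=[-1.5314]
Step 11: x=[8.5472] v=[-1.4711]
Step 12: x=[8.4104] v=[-1.3676]
Step 13: x=[8.2880] v=[-1.2240]
Step 14: x=[8.1836] v=[-1.0445]
Step 15: x=[8.1002] v=[-0.8344]
Step 16: x=[8.0402] v=[-0.5998]
Step 17: x=[8.0054] v=[-0.3476]
Step 18: x=[7.9969] v=[-0.0852]
Step 19: x=[8.0149] v=[0.1797]
First v>=0 after going negative at step 19, time=1.9000

Answer: 1.9000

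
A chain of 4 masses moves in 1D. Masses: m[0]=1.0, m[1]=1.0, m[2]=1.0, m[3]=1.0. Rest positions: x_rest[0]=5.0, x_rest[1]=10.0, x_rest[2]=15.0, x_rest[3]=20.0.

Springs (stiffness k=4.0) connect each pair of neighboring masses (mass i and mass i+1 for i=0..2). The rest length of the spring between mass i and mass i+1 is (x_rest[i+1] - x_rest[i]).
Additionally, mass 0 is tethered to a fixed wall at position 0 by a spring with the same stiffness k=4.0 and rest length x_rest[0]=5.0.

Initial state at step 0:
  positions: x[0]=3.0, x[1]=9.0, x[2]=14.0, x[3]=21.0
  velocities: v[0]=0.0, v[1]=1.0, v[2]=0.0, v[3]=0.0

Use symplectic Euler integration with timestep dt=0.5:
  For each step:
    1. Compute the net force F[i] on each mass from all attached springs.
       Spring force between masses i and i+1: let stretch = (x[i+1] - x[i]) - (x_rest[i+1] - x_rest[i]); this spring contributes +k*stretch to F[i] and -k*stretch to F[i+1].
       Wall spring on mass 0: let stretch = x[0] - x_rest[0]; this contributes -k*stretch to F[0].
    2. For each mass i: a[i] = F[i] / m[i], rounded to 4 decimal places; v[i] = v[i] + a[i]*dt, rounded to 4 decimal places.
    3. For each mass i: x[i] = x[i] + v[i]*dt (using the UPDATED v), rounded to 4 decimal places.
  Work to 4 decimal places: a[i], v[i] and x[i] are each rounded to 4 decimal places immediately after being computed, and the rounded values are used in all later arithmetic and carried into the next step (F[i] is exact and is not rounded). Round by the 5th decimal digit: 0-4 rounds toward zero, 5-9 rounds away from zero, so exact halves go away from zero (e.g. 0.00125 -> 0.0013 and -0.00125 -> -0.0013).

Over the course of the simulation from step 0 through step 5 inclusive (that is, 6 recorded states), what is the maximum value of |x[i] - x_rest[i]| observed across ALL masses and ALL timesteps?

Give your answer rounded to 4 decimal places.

Step 0: x=[3.0000 9.0000 14.0000 21.0000] v=[0.0000 1.0000 0.0000 0.0000]
Step 1: x=[6.0000 8.5000 16.0000 19.0000] v=[6.0000 -1.0000 4.0000 -4.0000]
Step 2: x=[5.5000 13.0000 13.5000 19.0000] v=[-1.0000 9.0000 -5.0000 0.0000]
Step 3: x=[7.0000 10.5000 16.0000 18.5000] v=[3.0000 -5.0000 5.0000 -1.0000]
Step 4: x=[5.0000 10.0000 15.5000 20.5000] v=[-4.0000 -1.0000 -1.0000 4.0000]
Step 5: x=[3.0000 10.0000 14.5000 22.5000] v=[-4.0000 0.0000 -2.0000 4.0000]
Max displacement = 3.0000

Answer: 3.0000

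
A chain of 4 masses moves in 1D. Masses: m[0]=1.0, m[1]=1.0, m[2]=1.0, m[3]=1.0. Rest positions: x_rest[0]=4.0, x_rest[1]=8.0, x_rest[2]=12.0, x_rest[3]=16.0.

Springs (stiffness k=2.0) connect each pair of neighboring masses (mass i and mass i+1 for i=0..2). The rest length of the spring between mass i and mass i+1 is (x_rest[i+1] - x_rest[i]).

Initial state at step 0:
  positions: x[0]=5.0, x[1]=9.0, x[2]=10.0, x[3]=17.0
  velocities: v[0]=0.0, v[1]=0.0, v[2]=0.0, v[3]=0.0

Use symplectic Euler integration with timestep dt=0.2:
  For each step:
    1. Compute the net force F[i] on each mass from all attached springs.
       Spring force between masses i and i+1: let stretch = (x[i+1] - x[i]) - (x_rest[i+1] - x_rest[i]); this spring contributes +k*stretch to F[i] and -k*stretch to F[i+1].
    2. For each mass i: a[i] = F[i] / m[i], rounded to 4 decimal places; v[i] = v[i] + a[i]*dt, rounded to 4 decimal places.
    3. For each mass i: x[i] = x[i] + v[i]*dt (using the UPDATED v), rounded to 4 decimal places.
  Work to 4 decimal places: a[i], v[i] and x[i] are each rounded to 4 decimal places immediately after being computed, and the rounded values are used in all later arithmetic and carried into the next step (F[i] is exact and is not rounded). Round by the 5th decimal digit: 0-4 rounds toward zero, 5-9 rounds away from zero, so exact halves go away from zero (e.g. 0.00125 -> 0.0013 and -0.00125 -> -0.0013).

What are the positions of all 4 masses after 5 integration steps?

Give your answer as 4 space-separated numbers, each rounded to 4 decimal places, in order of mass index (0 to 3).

Step 0: x=[5.0000 9.0000 10.0000 17.0000] v=[0.0000 0.0000 0.0000 0.0000]
Step 1: x=[5.0000 8.7600 10.4800 16.7600] v=[0.0000 -1.2000 2.4000 -1.2000]
Step 2: x=[4.9808 8.3568 11.3248 16.3376] v=[-0.0960 -2.0160 4.2240 -2.1120]
Step 3: x=[4.9117 7.9210 12.3332 15.8342] v=[-0.3456 -2.1792 5.0419 -2.5171]
Step 4: x=[4.7633 7.5974 13.2687 15.3707] v=[-0.7419 -1.6180 4.6774 -2.3175]
Step 5: x=[4.5216 7.5008 13.9186 15.0590] v=[-1.2083 -0.4831 3.2497 -1.5583]

Answer: 4.5216 7.5008 13.9186 15.0590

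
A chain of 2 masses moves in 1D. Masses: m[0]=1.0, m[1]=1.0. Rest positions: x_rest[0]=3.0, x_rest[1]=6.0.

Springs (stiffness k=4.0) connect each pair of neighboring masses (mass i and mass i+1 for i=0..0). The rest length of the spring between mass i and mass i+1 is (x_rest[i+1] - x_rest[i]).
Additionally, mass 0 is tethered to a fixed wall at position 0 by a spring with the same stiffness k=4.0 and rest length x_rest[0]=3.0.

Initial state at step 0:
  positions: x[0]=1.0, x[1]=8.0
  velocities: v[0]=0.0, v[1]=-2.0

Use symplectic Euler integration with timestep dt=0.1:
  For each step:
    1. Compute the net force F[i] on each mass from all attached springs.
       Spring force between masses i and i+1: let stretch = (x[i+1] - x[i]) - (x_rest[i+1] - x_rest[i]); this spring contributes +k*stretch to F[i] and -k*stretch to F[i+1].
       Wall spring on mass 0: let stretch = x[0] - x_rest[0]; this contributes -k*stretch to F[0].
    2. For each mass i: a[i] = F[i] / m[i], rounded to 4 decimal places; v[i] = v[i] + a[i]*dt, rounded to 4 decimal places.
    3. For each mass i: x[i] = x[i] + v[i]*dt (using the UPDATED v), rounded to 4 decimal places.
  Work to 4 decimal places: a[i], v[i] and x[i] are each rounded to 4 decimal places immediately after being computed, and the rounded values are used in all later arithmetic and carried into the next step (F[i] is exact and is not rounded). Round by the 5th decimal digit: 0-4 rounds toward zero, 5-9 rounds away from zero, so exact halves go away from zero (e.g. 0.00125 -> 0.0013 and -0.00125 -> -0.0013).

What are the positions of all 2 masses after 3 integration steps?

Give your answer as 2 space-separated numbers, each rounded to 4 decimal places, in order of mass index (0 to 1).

Answer: 2.2837 6.5497

Derivation:
Step 0: x=[1.0000 8.0000] v=[0.0000 -2.0000]
Step 1: x=[1.2400 7.6400] v=[2.4000 -3.6000]
Step 2: x=[1.6864 7.1440] v=[4.4640 -4.9600]
Step 3: x=[2.2837 6.5497] v=[5.9725 -5.9430]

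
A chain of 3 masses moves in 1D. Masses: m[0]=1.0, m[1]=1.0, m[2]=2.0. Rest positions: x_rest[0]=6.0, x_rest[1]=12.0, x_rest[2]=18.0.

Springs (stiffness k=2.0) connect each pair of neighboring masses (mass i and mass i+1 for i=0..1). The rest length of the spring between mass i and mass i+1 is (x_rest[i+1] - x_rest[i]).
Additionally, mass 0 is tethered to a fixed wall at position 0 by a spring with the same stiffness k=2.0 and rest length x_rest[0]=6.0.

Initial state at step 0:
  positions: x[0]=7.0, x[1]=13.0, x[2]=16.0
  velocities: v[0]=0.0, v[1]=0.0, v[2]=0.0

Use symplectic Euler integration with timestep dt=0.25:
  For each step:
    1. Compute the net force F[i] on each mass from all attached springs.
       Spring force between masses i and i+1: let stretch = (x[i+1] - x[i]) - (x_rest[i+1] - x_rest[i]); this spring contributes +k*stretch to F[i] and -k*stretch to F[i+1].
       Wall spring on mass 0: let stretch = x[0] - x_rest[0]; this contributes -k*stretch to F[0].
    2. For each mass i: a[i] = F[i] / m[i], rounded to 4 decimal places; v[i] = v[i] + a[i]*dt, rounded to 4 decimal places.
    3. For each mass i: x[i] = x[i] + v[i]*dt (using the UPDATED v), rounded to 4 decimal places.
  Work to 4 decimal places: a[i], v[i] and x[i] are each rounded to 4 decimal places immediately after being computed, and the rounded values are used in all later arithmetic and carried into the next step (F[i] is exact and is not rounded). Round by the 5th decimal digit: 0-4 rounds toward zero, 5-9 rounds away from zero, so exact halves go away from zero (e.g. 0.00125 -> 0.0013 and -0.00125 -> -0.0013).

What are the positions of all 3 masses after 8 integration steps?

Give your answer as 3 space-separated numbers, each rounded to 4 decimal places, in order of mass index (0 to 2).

Answer: 3.7304 10.6093 18.2855

Derivation:
Step 0: x=[7.0000 13.0000 16.0000] v=[0.0000 0.0000 0.0000]
Step 1: x=[6.8750 12.6250 16.1875] v=[-0.5000 -1.5000 0.7500]
Step 2: x=[6.6094 11.9766 16.5274] v=[-1.0625 -2.5938 1.3594]
Step 3: x=[6.1885 11.2261 16.9578] v=[-1.6836 -3.0020 1.7217]
Step 4: x=[5.6237 10.5624 17.4050] v=[-2.2591 -2.6550 1.7888]
Step 5: x=[4.9733 10.1366 17.7996] v=[-2.6016 -1.7031 1.5782]
Step 6: x=[4.3467 10.0233 18.0902] v=[-2.5066 -0.4533 1.1625]
Step 7: x=[3.8863 10.2088 18.2517] v=[-1.8417 0.7419 0.6458]
Step 8: x=[3.7304 10.6093 18.2855] v=[-0.6236 1.6021 0.1351]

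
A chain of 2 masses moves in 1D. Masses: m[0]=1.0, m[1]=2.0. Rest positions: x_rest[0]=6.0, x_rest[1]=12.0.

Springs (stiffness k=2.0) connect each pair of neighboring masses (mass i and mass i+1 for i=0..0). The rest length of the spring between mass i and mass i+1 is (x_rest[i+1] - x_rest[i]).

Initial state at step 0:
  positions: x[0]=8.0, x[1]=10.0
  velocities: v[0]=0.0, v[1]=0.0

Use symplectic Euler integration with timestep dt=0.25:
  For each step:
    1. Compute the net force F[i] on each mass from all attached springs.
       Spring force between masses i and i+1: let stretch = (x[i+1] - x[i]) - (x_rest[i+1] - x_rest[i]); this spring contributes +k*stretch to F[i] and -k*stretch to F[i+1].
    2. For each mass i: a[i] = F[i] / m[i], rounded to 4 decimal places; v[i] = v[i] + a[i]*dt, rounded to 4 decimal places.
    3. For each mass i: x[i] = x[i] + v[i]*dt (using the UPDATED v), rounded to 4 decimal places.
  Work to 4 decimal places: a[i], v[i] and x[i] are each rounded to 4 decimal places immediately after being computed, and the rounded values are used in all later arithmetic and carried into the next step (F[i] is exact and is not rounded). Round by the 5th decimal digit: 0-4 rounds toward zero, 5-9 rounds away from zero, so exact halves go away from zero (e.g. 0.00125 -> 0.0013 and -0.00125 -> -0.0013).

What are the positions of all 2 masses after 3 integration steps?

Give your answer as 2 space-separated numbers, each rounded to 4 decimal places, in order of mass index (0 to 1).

Answer: 5.4512 11.2744

Derivation:
Step 0: x=[8.0000 10.0000] v=[0.0000 0.0000]
Step 1: x=[7.5000 10.2500] v=[-2.0000 1.0000]
Step 2: x=[6.5938 10.7031] v=[-3.6250 1.8125]
Step 3: x=[5.4512 11.2744] v=[-4.5704 2.2852]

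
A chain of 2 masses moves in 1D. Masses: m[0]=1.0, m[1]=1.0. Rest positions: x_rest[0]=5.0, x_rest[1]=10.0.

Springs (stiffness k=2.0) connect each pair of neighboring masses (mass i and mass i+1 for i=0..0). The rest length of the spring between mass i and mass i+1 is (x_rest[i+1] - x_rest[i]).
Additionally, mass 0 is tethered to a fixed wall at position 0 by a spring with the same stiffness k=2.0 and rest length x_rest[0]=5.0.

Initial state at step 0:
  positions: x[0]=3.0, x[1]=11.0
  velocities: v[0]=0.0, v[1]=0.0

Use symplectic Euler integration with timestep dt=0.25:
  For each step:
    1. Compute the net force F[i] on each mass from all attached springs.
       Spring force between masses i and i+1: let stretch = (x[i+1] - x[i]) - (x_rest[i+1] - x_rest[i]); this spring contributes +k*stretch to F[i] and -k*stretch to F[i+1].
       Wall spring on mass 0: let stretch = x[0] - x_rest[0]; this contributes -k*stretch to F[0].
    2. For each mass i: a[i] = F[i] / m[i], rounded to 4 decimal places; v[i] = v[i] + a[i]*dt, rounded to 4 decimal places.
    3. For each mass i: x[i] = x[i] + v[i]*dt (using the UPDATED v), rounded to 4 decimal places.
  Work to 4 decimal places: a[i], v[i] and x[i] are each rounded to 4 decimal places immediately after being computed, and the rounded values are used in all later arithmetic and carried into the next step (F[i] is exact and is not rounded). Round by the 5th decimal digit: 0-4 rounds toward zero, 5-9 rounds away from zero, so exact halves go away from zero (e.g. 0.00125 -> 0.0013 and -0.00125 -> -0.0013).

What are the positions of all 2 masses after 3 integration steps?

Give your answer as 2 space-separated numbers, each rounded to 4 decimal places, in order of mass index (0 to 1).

Step 0: x=[3.0000 11.0000] v=[0.0000 0.0000]
Step 1: x=[3.6250 10.6250] v=[2.5000 -1.5000]
Step 2: x=[4.6719 10.0000] v=[4.1875 -2.5000]
Step 3: x=[5.8008 9.3340] v=[4.5156 -2.6641]

Answer: 5.8008 9.3340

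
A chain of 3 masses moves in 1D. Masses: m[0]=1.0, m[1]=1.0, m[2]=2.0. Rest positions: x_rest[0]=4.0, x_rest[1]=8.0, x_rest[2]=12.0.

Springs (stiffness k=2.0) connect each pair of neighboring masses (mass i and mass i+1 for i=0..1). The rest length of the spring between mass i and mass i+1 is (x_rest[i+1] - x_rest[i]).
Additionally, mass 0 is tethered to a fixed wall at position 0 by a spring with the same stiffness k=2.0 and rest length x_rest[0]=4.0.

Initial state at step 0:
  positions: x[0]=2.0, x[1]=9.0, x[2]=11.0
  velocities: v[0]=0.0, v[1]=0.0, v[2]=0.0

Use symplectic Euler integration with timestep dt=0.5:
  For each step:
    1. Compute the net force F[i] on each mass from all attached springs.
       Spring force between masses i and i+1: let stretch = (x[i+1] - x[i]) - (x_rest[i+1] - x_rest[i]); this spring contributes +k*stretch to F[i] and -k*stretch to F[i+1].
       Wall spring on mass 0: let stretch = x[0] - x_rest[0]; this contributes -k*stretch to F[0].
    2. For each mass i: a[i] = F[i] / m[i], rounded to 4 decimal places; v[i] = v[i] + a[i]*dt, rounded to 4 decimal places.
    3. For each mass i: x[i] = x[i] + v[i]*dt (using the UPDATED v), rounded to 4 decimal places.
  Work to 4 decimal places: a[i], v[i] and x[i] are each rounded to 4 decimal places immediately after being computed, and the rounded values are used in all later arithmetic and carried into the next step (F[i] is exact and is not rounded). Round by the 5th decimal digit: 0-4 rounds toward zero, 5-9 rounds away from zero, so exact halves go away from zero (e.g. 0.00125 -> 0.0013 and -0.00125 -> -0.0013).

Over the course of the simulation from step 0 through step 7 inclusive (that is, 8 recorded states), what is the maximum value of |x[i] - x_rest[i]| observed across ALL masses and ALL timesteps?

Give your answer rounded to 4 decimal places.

Answer: 2.5000

Derivation:
Step 0: x=[2.0000 9.0000 11.0000] v=[0.0000 0.0000 0.0000]
Step 1: x=[4.5000 6.5000 11.5000] v=[5.0000 -5.0000 1.0000]
Step 2: x=[5.7500 5.5000 11.7500] v=[2.5000 -2.0000 0.5000]
Step 3: x=[4.0000 7.7500 11.4375] v=[-3.5000 4.5000 -0.6250]
Step 4: x=[2.1250 9.9688 11.2031] v=[-3.7500 4.4375 -0.4688]
Step 5: x=[3.1094 8.8828 11.6602] v=[1.9688 -2.1720 0.9141]
Step 6: x=[5.4258 6.2988 12.4229] v=[4.6328 -5.1680 1.5254]
Step 7: x=[5.4658 6.3404 12.6546] v=[0.0800 0.0831 0.4634]
Max displacement = 2.5000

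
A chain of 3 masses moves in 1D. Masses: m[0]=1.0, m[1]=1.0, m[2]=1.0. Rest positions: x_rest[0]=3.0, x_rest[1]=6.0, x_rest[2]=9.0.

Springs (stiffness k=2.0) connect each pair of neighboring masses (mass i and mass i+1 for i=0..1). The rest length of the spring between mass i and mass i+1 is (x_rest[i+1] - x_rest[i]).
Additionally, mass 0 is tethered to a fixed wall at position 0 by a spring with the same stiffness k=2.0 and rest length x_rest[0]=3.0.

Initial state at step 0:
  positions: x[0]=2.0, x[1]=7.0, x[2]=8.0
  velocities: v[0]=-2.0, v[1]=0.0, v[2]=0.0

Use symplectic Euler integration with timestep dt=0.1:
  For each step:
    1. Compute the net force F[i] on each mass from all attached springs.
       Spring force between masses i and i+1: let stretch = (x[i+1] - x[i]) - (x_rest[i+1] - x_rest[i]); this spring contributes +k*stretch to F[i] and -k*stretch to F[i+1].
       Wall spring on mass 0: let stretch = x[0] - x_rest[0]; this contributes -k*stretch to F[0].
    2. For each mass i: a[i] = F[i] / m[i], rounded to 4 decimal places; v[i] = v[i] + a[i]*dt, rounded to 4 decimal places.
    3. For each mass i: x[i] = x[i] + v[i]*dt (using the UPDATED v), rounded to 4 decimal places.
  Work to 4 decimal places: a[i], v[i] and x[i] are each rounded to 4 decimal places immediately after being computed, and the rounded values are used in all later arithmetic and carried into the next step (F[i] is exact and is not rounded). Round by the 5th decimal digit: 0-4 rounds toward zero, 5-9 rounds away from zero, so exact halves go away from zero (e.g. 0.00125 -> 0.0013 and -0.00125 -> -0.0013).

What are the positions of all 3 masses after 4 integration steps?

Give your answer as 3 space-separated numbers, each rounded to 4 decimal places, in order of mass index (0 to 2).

Answer: 1.8195 6.2376 8.3646

Derivation:
Step 0: x=[2.0000 7.0000 8.0000] v=[-2.0000 0.0000 0.0000]
Step 1: x=[1.8600 6.9200 8.0400] v=[-1.4000 -0.8000 0.4000]
Step 2: x=[1.7840 6.7612 8.1176] v=[-0.7600 -1.5880 0.7760]
Step 3: x=[1.7719 6.5300 8.2281] v=[-0.1214 -2.3122 1.1047]
Step 4: x=[1.8195 6.2376 8.3646] v=[0.4758 -2.9242 1.3651]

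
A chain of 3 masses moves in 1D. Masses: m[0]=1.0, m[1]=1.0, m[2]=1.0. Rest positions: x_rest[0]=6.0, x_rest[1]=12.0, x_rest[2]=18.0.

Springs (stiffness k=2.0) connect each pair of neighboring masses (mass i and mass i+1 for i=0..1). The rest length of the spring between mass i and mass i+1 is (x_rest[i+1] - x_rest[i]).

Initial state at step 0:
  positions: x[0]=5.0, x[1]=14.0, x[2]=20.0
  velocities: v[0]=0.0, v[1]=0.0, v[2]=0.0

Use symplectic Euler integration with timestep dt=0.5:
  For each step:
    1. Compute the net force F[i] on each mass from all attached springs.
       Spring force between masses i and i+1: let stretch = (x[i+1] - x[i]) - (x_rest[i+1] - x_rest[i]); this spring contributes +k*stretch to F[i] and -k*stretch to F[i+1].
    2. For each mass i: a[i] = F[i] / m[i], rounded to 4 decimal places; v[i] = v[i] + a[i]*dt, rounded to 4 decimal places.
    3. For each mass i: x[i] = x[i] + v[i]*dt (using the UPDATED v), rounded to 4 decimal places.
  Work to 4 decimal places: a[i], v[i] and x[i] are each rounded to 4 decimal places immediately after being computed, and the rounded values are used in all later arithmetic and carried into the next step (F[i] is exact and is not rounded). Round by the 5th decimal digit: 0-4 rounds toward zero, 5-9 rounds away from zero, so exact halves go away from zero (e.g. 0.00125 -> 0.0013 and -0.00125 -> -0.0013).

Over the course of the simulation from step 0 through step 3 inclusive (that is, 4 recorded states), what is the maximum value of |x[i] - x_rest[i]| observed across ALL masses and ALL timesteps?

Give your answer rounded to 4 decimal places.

Step 0: x=[5.0000 14.0000 20.0000] v=[0.0000 0.0000 0.0000]
Step 1: x=[6.5000 12.5000 20.0000] v=[3.0000 -3.0000 0.0000]
Step 2: x=[8.0000 11.7500 19.2500] v=[3.0000 -1.5000 -1.5000]
Step 3: x=[8.3750 12.8750 17.7500] v=[0.7500 2.2500 -3.0000]
Max displacement = 2.3750

Answer: 2.3750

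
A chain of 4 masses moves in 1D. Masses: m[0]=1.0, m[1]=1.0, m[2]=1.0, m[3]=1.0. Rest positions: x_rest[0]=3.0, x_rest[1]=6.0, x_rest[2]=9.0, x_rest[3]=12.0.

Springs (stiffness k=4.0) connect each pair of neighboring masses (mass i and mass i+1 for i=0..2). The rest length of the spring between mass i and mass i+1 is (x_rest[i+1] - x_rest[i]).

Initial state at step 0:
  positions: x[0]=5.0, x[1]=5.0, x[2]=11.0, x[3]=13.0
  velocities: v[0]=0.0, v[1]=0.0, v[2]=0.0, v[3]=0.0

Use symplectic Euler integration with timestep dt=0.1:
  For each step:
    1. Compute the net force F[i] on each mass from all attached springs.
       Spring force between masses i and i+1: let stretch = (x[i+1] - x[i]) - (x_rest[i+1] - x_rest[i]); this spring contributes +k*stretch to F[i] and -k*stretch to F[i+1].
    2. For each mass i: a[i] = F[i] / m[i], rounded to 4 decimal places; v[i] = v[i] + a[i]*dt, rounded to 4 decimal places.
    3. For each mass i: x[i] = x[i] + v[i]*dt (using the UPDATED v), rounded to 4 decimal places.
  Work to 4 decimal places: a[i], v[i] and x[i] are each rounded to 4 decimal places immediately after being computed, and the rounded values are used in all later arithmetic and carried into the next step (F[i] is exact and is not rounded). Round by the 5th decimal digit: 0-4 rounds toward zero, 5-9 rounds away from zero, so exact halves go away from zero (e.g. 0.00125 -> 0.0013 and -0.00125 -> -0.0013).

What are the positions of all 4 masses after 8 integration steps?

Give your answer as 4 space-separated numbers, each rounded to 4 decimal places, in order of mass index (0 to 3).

Answer: 2.9818 8.8477 8.9057 13.2650

Derivation:
Step 0: x=[5.0000 5.0000 11.0000 13.0000] v=[0.0000 0.0000 0.0000 0.0000]
Step 1: x=[4.8800 5.2400 10.8400 13.0400] v=[-1.2000 2.4000 -1.6000 0.4000]
Step 2: x=[4.6544 5.6896 10.5440 13.1120] v=[-2.2560 4.4960 -2.9600 0.7200]
Step 3: x=[4.3502 6.2920 10.1565 13.2013] v=[-3.0419 6.0237 -3.8746 0.8928]
Step 4: x=[4.0037 6.9713 9.7363 13.2888] v=[-3.4652 6.7928 -4.2025 0.8749]
Step 5: x=[3.6559 7.6425 9.3476 13.3542] v=[-3.4782 6.7118 -3.8875 0.6539]
Step 6: x=[3.3475 8.2224 9.0509 13.3793] v=[-3.0836 5.7992 -2.9669 0.2513]
Step 7: x=[3.1141 8.6405 8.8942 13.3513] v=[-2.3336 4.1806 -1.5669 -0.2801]
Step 8: x=[2.9818 8.8477 8.9057 13.2650] v=[-1.3230 2.0715 0.1145 -0.8629]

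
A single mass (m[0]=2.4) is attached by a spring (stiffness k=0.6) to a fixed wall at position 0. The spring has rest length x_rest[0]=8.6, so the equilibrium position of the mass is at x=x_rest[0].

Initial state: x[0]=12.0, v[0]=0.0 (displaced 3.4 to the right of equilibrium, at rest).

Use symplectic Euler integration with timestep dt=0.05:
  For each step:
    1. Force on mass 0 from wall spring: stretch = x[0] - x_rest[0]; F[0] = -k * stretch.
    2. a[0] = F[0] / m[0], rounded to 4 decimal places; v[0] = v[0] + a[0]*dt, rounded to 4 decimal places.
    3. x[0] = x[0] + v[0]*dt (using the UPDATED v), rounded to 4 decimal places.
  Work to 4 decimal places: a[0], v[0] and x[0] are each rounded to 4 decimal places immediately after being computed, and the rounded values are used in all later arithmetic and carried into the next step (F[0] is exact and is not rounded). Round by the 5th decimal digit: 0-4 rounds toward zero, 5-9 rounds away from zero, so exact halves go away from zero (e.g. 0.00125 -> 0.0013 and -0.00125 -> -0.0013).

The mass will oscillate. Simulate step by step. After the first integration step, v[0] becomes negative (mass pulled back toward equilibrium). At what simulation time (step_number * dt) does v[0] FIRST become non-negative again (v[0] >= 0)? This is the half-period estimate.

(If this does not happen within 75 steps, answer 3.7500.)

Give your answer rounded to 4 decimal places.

Step 0: x=[12.0000] v=[0.0000]
Step 1: x=[11.9979] v=[-0.0425]
Step 2: x=[11.9937] v=[-0.0850]
Step 3: x=[11.9873] v=[-0.1274]
Step 4: x=[11.9788] v=[-0.1697]
Step 5: x=[11.9682] v=[-0.2119]
Step 6: x=[11.9555] v=[-0.2540]
Step 7: x=[11.9407] v=[-0.2959]
Step 8: x=[11.9238] v=[-0.3377]
Step 9: x=[11.9048] v=[-0.3793]
Step 10: x=[11.8838] v=[-0.4206]
Step 11: x=[11.8607] v=[-0.4617]
Step 12: x=[11.8356] v=[-0.5025]
Step 13: x=[11.8085] v=[-0.5429]
Step 14: x=[11.7794] v=[-0.5830]
Step 15: x=[11.7483] v=[-0.6227]
Step 16: x=[11.7152] v=[-0.6621]
Step 17: x=[11.6802] v=[-0.7010]
Step 18: x=[11.6432] v=[-0.7395]
Step 19: x=[11.6043] v=[-0.7775]
Step 20: x=[11.5635] v=[-0.8151]
Step 21: x=[11.5209] v=[-0.8521]
Step 22: x=[11.4765] v=[-0.8886]
Step 23: x=[11.4303] v=[-0.9246]
Step 24: x=[11.3823] v=[-0.9600]
Step 25: x=[11.3326] v=[-0.9948]
Step 26: x=[11.2812] v=[-1.0290]
Step 27: x=[11.2281] v=[-1.0625]
Step 28: x=[11.1733] v=[-1.0954]
Step 29: x=[11.1169] v=[-1.1276]
Step 30: x=[11.0589] v=[-1.1591]
Step 31: x=[10.9994] v=[-1.1898]
Step 32: x=[10.9384] v=[-1.2198]
Step 33: x=[10.8760] v=[-1.2490]
Step 34: x=[10.8121] v=[-1.2775]
Step 35: x=[10.7468] v=[-1.3052]
Step 36: x=[10.6802] v=[-1.3320]
Step 37: x=[10.6123] v=[-1.3580]
Step 38: x=[10.5431] v=[-1.3832]
Step 39: x=[10.4727] v=[-1.4075]
Step 40: x=[10.4012] v=[-1.4309]
Step 41: x=[10.3285] v=[-1.4534]
Step 42: x=[10.2548] v=[-1.4750]
Step 43: x=[10.1800] v=[-1.4957]
Step 44: x=[10.1042] v=[-1.5155]
Step 45: x=[10.0275] v=[-1.5343]
Step 46: x=[9.9499] v=[-1.5521]
Step 47: x=[9.8715] v=[-1.5690]
Step 48: x=[9.7923] v=[-1.5849]
Step 49: x=[9.7123] v=[-1.5998]
Step 50: x=[9.6316] v=[-1.6137]
Step 51: x=[9.5503] v=[-1.6266]
Step 52: x=[9.4684] v=[-1.6385]
Step 53: x=[9.3859] v=[-1.6494]
Step 54: x=[9.3029] v=[-1.6592]
Step 55: x=[9.2195] v=[-1.6680]
Step 56: x=[9.1357] v=[-1.6757]
Step 57: x=[9.0516] v=[-1.6824]
Step 58: x=[8.9672] v=[-1.6880]
Step 59: x=[8.8826] v=[-1.6926]
Step 60: x=[8.7978] v=[-1.6961]
Step 61: x=[8.7129] v=[-1.6986]
Step 62: x=[8.6279] v=[-1.7000]
Step 63: x=[8.5429] v=[-1.7004]
Step 64: x=[8.4579] v=[-1.6997]
Step 65: x=[8.3730] v=[-1.6979]
Step 66: x=[8.2882] v=[-1.6951]
Step 67: x=[8.2036] v=[-1.6912]
Step 68: x=[8.1193] v=[-1.6862]
Step 69: x=[8.0353] v=[-1.6802]
Step 70: x=[7.9516] v=[-1.6731]
Step 71: x=[7.8684] v=[-1.6650]
Step 72: x=[7.7856] v=[-1.6559]
Step 73: x=[7.7033] v=[-1.6457]
Step 74: x=[7.6216] v=[-1.6345]
Step 75: x=[7.5405] v=[-1.6223]
v[0] did not become non-negative within 75 steps; using fallback time=3.7500

Answer: 3.7500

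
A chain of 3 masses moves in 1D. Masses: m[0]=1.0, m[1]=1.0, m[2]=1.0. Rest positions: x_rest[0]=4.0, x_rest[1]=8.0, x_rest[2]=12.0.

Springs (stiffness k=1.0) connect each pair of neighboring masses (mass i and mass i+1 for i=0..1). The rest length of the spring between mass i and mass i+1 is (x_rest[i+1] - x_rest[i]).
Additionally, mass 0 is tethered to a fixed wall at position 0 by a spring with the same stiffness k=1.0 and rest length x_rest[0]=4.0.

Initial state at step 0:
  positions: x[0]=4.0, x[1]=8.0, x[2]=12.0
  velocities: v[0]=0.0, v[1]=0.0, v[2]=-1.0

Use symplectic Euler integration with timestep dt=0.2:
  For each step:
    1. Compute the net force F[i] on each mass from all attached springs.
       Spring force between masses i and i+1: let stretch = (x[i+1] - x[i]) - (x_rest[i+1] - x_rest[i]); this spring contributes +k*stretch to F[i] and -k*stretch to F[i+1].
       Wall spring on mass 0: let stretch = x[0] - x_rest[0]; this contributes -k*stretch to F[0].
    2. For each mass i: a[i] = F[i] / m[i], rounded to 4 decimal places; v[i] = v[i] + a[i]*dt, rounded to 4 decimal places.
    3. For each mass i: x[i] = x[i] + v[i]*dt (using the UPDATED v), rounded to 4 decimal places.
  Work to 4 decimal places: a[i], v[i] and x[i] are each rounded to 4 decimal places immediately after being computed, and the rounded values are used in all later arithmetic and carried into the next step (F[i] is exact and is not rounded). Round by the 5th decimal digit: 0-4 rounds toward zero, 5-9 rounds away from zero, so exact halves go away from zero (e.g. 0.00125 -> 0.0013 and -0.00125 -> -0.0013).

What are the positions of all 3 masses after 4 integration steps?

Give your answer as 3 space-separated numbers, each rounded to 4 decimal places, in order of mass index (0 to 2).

Step 0: x=[4.0000 8.0000 12.0000] v=[0.0000 0.0000 -1.0000]
Step 1: x=[4.0000 8.0000 11.8000] v=[0.0000 0.0000 -1.0000]
Step 2: x=[4.0000 7.9920 11.6080] v=[0.0000 -0.0400 -0.9600]
Step 3: x=[3.9997 7.9690 11.4314] v=[-0.0016 -0.1152 -0.8832]
Step 4: x=[3.9982 7.9257 11.2763] v=[-0.0077 -0.2166 -0.7757]

Answer: 3.9982 7.9257 11.2763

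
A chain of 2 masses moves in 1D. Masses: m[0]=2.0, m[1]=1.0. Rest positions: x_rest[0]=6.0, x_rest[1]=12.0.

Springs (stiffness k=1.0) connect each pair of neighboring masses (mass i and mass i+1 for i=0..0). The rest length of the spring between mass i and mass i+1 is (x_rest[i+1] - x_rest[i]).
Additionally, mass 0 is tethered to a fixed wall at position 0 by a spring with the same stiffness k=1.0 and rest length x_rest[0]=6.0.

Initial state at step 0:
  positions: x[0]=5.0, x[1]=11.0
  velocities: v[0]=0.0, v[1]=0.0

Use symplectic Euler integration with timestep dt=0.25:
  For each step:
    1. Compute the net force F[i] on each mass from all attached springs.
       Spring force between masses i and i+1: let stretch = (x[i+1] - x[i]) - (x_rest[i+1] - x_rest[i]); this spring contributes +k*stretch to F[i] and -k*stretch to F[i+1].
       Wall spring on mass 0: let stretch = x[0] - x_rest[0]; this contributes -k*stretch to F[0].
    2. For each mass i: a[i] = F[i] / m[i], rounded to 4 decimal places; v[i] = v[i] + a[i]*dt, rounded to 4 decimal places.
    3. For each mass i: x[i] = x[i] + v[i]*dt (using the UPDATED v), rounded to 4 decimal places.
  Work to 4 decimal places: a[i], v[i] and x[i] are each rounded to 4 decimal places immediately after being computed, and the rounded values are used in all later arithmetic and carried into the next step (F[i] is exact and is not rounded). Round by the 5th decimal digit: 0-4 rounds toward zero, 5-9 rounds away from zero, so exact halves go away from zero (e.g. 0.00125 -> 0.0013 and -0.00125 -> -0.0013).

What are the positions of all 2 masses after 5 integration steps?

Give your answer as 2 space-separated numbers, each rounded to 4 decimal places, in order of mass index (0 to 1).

Answer: 5.4055 11.0619

Derivation:
Step 0: x=[5.0000 11.0000] v=[0.0000 0.0000]
Step 1: x=[5.0313 11.0000] v=[0.1250 0.0000]
Step 2: x=[5.0919 11.0020] v=[0.2422 0.0078]
Step 3: x=[5.1780 11.0096] v=[0.3445 0.0303]
Step 4: x=[5.2846 11.0277] v=[0.4262 0.0724]
Step 5: x=[5.4055 11.0619] v=[0.4835 0.1366]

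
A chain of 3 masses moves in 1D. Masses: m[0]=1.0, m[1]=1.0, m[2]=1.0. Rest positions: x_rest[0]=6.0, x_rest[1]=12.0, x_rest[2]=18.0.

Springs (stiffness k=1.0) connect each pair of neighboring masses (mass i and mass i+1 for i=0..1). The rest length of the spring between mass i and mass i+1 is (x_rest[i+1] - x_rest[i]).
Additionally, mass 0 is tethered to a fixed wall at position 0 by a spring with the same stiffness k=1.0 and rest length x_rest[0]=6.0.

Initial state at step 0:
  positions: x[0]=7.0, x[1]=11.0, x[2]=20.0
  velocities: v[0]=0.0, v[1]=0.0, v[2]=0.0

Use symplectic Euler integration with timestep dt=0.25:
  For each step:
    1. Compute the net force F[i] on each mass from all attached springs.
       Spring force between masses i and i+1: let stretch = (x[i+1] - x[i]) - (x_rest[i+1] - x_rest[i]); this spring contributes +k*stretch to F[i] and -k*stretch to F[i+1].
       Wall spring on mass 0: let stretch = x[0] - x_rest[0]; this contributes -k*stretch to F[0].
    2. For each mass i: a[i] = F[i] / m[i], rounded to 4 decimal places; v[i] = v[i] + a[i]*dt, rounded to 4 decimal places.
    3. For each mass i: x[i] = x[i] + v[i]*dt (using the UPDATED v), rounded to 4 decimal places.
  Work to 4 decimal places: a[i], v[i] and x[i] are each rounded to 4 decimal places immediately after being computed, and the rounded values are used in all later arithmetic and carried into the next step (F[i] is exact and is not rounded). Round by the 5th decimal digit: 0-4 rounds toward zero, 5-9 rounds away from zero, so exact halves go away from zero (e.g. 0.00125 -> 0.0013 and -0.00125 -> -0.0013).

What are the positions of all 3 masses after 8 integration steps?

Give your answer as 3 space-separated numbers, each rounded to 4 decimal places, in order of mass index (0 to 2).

Step 0: x=[7.0000 11.0000 20.0000] v=[0.0000 0.0000 0.0000]
Step 1: x=[6.8125 11.3125 19.8125] v=[-0.7500 1.2500 -0.7500]
Step 2: x=[6.4805 11.8750 19.4688] v=[-1.3281 2.2500 -1.3750]
Step 3: x=[6.0806 12.5750 19.0254] v=[-1.5996 2.7998 -1.7735]
Step 4: x=[5.7066 13.2722 18.5539] v=[-1.4962 2.7888 -1.8861]
Step 5: x=[5.4487 13.8267 18.1273] v=[-1.0315 2.2178 -1.7065]
Step 6: x=[5.3739 14.1263 17.8069] v=[-0.2992 1.1985 -1.2817]
Step 7: x=[5.5103 14.1089 17.6314] v=[0.5454 -0.0695 -0.7019]
Step 8: x=[5.8397 13.7743 17.6108] v=[1.3175 -1.3385 -0.0825]

Answer: 5.8397 13.7743 17.6108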